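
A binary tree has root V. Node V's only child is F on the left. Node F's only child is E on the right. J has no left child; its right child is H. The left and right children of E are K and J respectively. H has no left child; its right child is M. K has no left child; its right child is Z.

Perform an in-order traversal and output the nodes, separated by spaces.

In-order visits the left subtree, then the node, then the right subtree.
At V: go left to F.
  At F: no left child.
  Visit F.
  At F: go right to E.
    At E: go left to K.
      At K: no left child.
      Visit K.
      At K: go right to Z.
        Z is a leaf — visit Z.
    Visit E.
    At E: go right to J.
      At J: no left child.
      Visit J.
      At J: go right to H.
        At H: no left child.
        Visit H.
        At H: go right to M.
          M is a leaf — visit M.
Visit V.
At V: no right child.

F K Z E J H M V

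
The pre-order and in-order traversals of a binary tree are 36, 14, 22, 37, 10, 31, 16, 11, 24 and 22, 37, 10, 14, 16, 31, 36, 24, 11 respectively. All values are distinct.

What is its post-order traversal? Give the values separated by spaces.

The first element of pre-order is the root; it splits in-order into left and right subtrees.
Root 36: left subtree has 6 nodes {22, 37, 10, 14, 16, 31}, right has 2 {24, 11}.
  Root 14: left subtree has 3 nodes {22, 37, 10}, right has 2 {16, 31}.
    Root 22: left subtree has 0 nodes { }, right has 2 {37, 10}.
      Root 37: left subtree has 0 nodes { }, right has 1 {10}.
    Root 31: left subtree has 1 node {16}, right has 0 { }.
  Root 11: left subtree has 1 node {24}, right has 0 { }.

10 37 22 16 31 14 24 11 36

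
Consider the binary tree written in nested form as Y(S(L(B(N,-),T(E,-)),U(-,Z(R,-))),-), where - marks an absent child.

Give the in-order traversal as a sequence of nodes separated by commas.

N, B, L, E, T, S, U, R, Z, Y

In-order visits the left subtree, then the node, then the right subtree.
At Y: go left to S.
  At S: go left to L.
    At L: go left to B.
      At B: go left to N.
        N is a leaf — visit N.
      Visit B.
      At B: no right child.
    Visit L.
    At L: go right to T.
      At T: go left to E.
        E is a leaf — visit E.
      Visit T.
      At T: no right child.
  Visit S.
  At S: go right to U.
    At U: no left child.
    Visit U.
    At U: go right to Z.
      At Z: go left to R.
        R is a leaf — visit R.
      Visit Z.
      At Z: no right child.
Visit Y.
At Y: no right child.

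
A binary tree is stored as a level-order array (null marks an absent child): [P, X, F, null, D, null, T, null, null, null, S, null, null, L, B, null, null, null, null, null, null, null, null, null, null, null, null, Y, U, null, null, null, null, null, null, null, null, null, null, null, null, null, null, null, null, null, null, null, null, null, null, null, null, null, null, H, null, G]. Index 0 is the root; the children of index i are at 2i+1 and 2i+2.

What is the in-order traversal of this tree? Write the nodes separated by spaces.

X D S P F H Y L G U T B

In-order visits the left subtree, then the node, then the right subtree.
At P: go left to X.
  At X: no left child.
  Visit X.
  At X: go right to D.
    At D: no left child.
    Visit D.
    At D: go right to S.
      S is a leaf — visit S.
Visit P.
At P: go right to F.
  At F: no left child.
  Visit F.
  At F: go right to T.
    At T: go left to L.
      At L: go left to Y.
        At Y: go left to H.
          H is a leaf — visit H.
        Visit Y.
        At Y: no right child.
      Visit L.
      At L: go right to U.
        At U: go left to G.
          G is a leaf — visit G.
        Visit U.
        At U: no right child.
    Visit T.
    At T: go right to B.
      B is a leaf — visit B.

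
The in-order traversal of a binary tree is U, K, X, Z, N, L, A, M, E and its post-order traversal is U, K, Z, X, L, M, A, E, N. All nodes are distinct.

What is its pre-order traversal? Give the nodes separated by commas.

The last element of post-order is the root; it splits in-order into left and right subtrees.
Root N: left subtree has 4 nodes {U, K, X, Z}, right has 4 {L, A, M, E}.
  Root X: left subtree has 2 nodes {U, K}, right has 1 {Z}.
    Root K: left subtree has 1 node {U}, right has 0 { }.
  Root E: left subtree has 3 nodes {L, A, M}, right has 0 { }.
    Root A: left subtree has 1 node {L}, right has 1 {M}.

N, X, K, U, Z, E, A, L, M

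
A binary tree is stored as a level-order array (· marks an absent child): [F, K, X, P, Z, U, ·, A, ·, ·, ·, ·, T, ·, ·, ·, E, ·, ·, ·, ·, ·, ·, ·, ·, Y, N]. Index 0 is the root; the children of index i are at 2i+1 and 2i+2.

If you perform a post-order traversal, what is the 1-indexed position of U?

Post-order visits the left subtree, then the right subtree, then the node.
At F: go left to K.
  At K: go left to P.
    At P: go left to A.
      At A: no left child.
      At A: go right to E.
        E is a leaf — visit E.
      Visit A.
    At P: no right child.
    Visit P.
  At K: go right to Z.
    Z is a leaf — visit Z.
  Visit K.
At F: go right to X.
  At X: go left to U.
    At U: no left child.
    At U: go right to T.
      At T: go left to Y.
        Y is a leaf — visit Y.
      At T: go right to N.
        N is a leaf — visit N.
      Visit T.
    Visit U.
  At X: no right child.
  Visit X.
Visit F.
Full post-order sequence: E, A, P, Z, K, Y, N, T, U, X, F.

9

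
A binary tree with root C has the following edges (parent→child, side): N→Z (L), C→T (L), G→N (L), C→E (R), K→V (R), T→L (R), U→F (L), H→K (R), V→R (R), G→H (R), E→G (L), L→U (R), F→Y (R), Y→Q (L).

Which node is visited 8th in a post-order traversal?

Post-order visits the left subtree, then the right subtree, then the node.
At C: go left to T.
  At T: no left child.
  At T: go right to L.
    At L: no left child.
    At L: go right to U.
      At U: go left to F.
        At F: no left child.
        At F: go right to Y.
          At Y: go left to Q.
            Q is a leaf — visit Q.
          At Y: no right child.
          Visit Y.
        Visit F.
      At U: no right child.
      Visit U.
    Visit L.
  Visit T.
At C: go right to E.
  At E: go left to G.
    At G: go left to N.
      At N: go left to Z.
        Z is a leaf — visit Z.
      At N: no right child.
      Visit N.
    At G: go right to H.
      At H: no left child.
      At H: go right to K.
        At K: no left child.
        At K: go right to V.
          At V: no left child.
          At V: go right to R.
            R is a leaf — visit R.
          Visit V.
        Visit K.
      Visit H.
    Visit G.
  At E: no right child.
  Visit E.
Visit C.
Full post-order sequence: Q, Y, F, U, L, T, Z, N, R, V, K, H, G, E, C.

N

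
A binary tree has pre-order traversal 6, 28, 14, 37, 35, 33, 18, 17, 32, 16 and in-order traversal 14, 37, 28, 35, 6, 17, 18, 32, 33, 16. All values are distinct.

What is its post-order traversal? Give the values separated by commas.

37, 14, 35, 28, 17, 32, 18, 16, 33, 6

The first element of pre-order is the root; it splits in-order into left and right subtrees.
Root 6: left subtree has 4 nodes {14, 37, 28, 35}, right has 5 {17, 18, 32, 33, 16}.
  Root 28: left subtree has 2 nodes {14, 37}, right has 1 {35}.
    Root 14: left subtree has 0 nodes { }, right has 1 {37}.
  Root 33: left subtree has 3 nodes {17, 18, 32}, right has 1 {16}.
    Root 18: left subtree has 1 node {17}, right has 1 {32}.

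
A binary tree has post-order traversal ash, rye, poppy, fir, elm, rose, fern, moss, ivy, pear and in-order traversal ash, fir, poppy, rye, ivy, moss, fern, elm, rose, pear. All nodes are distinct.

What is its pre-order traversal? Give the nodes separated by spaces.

The last element of post-order is the root; it splits in-order into left and right subtrees.
Root pear: left subtree has 9 nodes {ash, fir, poppy, rye, ivy, moss, fern, elm, rose}, right has 0 { }.
  Root ivy: left subtree has 4 nodes {ash, fir, poppy, rye}, right has 4 {moss, fern, elm, rose}.
    Root fir: left subtree has 1 node {ash}, right has 2 {poppy, rye}.
      Root poppy: left subtree has 0 nodes { }, right has 1 {rye}.
    Root moss: left subtree has 0 nodes { }, right has 3 {fern, elm, rose}.
      Root fern: left subtree has 0 nodes { }, right has 2 {elm, rose}.
        Root rose: left subtree has 1 node {elm}, right has 0 { }.

pear ivy fir ash poppy rye moss fern rose elm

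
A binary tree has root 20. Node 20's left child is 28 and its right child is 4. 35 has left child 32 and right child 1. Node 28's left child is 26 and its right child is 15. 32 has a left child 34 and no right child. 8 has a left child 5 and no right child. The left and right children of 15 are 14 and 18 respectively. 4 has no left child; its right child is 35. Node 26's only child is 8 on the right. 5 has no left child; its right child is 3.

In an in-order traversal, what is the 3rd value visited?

In-order visits the left subtree, then the node, then the right subtree.
At 20: go left to 28.
  At 28: go left to 26.
    At 26: no left child.
    Visit 26.
    At 26: go right to 8.
      At 8: go left to 5.
        At 5: no left child.
        Visit 5.
        At 5: go right to 3.
          3 is a leaf — visit 3.
      Visit 8.
      At 8: no right child.
  Visit 28.
  At 28: go right to 15.
    At 15: go left to 14.
      14 is a leaf — visit 14.
    Visit 15.
    At 15: go right to 18.
      18 is a leaf — visit 18.
Visit 20.
At 20: go right to 4.
  At 4: no left child.
  Visit 4.
  At 4: go right to 35.
    At 35: go left to 32.
      At 32: go left to 34.
        34 is a leaf — visit 34.
      Visit 32.
      At 32: no right child.
    Visit 35.
    At 35: go right to 1.
      1 is a leaf — visit 1.
Full in-order sequence: 26, 5, 3, 8, 28, 14, 15, 18, 20, 4, 34, 32, 35, 1.

3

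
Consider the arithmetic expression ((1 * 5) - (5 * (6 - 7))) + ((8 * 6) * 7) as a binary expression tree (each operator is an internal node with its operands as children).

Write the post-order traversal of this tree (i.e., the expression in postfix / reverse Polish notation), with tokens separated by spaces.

1 5 * 5 6 7 - * - 8 6 * 7 * +

Post-order on an expression tree gives postfix notation: for each operator, emit left operand, right operand, then the operator.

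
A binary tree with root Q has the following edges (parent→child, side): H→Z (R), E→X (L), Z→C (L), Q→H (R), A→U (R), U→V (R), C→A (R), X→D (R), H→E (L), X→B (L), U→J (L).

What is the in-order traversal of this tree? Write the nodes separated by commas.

Q, B, X, D, E, H, C, A, J, U, V, Z

In-order visits the left subtree, then the node, then the right subtree.
At Q: no left child.
Visit Q.
At Q: go right to H.
  At H: go left to E.
    At E: go left to X.
      At X: go left to B.
        B is a leaf — visit B.
      Visit X.
      At X: go right to D.
        D is a leaf — visit D.
    Visit E.
    At E: no right child.
  Visit H.
  At H: go right to Z.
    At Z: go left to C.
      At C: no left child.
      Visit C.
      At C: go right to A.
        At A: no left child.
        Visit A.
        At A: go right to U.
          At U: go left to J.
            J is a leaf — visit J.
          Visit U.
          At U: go right to V.
            V is a leaf — visit V.
    Visit Z.
    At Z: no right child.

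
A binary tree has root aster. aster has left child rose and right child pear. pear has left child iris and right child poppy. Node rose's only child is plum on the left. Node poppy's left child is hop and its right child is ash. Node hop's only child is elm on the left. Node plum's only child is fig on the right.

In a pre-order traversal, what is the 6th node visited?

iris

Pre-order visits the node, then its left subtree, then its right subtree.
Visit aster.
At aster: go left to rose.
  Visit rose.
  At rose: go left to plum.
    Visit plum.
    At plum: no left child.
    At plum: go right to fig.
      fig is a leaf — visit fig.
  At rose: no right child.
At aster: go right to pear.
  Visit pear.
  At pear: go left to iris.
    iris is a leaf — visit iris.
  At pear: go right to poppy.
    Visit poppy.
    At poppy: go left to hop.
      Visit hop.
      At hop: go left to elm.
        elm is a leaf — visit elm.
      At hop: no right child.
    At poppy: go right to ash.
      ash is a leaf — visit ash.
Full pre-order sequence: aster, rose, plum, fig, pear, iris, poppy, hop, elm, ash.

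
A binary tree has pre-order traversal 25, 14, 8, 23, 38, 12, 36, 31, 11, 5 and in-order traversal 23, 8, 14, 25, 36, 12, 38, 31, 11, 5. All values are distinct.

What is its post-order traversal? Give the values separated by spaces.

23 8 14 36 12 5 11 31 38 25

The first element of pre-order is the root; it splits in-order into left and right subtrees.
Root 25: left subtree has 3 nodes {23, 8, 14}, right has 6 {36, 12, 38, 31, 11, 5}.
  Root 14: left subtree has 2 nodes {23, 8}, right has 0 { }.
    Root 8: left subtree has 1 node {23}, right has 0 { }.
  Root 38: left subtree has 2 nodes {36, 12}, right has 3 {31, 11, 5}.
    Root 12: left subtree has 1 node {36}, right has 0 { }.
    Root 31: left subtree has 0 nodes { }, right has 2 {11, 5}.
      Root 11: left subtree has 0 nodes { }, right has 1 {5}.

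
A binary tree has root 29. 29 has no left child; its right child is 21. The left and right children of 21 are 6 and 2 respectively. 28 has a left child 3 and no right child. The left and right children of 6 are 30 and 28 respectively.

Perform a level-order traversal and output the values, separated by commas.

Level-order visits nodes level by level from the root, left to right within each level.
Level 0: 29
Level 1: 21
Level 2: 6, 2
Level 3: 30, 28
Level 4: 3

29, 21, 6, 2, 30, 28, 3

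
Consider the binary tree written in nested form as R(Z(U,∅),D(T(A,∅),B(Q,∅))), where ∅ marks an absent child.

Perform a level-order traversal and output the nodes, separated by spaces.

Level-order visits nodes level by level from the root, left to right within each level.
Level 0: R
Level 1: Z, D
Level 2: U, T, B
Level 3: A, Q

R Z D U T B A Q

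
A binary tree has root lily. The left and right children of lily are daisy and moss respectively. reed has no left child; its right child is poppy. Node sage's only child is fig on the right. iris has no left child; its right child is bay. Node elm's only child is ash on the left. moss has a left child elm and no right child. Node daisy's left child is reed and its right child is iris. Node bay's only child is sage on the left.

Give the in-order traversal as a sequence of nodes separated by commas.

reed, poppy, daisy, iris, sage, fig, bay, lily, ash, elm, moss

In-order visits the left subtree, then the node, then the right subtree.
At lily: go left to daisy.
  At daisy: go left to reed.
    At reed: no left child.
    Visit reed.
    At reed: go right to poppy.
      poppy is a leaf — visit poppy.
  Visit daisy.
  At daisy: go right to iris.
    At iris: no left child.
    Visit iris.
    At iris: go right to bay.
      At bay: go left to sage.
        At sage: no left child.
        Visit sage.
        At sage: go right to fig.
          fig is a leaf — visit fig.
      Visit bay.
      At bay: no right child.
Visit lily.
At lily: go right to moss.
  At moss: go left to elm.
    At elm: go left to ash.
      ash is a leaf — visit ash.
    Visit elm.
    At elm: no right child.
  Visit moss.
  At moss: no right child.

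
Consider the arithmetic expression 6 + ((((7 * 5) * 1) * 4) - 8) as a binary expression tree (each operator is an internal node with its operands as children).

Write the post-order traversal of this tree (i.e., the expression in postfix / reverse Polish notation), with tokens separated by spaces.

Post-order on an expression tree gives postfix notation: for each operator, emit left operand, right operand, then the operator.

6 7 5 * 1 * 4 * 8 - +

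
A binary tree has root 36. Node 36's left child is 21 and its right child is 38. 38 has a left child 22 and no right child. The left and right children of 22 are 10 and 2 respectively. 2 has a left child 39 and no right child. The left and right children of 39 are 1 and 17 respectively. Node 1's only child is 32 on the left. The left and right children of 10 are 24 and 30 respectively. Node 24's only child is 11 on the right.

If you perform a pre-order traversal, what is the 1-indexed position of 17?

13

Pre-order visits the node, then its left subtree, then its right subtree.
Visit 36.
At 36: go left to 21.
  21 is a leaf — visit 21.
At 36: go right to 38.
  Visit 38.
  At 38: go left to 22.
    Visit 22.
    At 22: go left to 10.
      Visit 10.
      At 10: go left to 24.
        Visit 24.
        At 24: no left child.
        At 24: go right to 11.
          11 is a leaf — visit 11.
      At 10: go right to 30.
        30 is a leaf — visit 30.
    At 22: go right to 2.
      Visit 2.
      At 2: go left to 39.
        Visit 39.
        At 39: go left to 1.
          Visit 1.
          At 1: go left to 32.
            32 is a leaf — visit 32.
          At 1: no right child.
        At 39: go right to 17.
          17 is a leaf — visit 17.
      At 2: no right child.
  At 38: no right child.
Full pre-order sequence: 36, 21, 38, 22, 10, 24, 11, 30, 2, 39, 1, 32, 17.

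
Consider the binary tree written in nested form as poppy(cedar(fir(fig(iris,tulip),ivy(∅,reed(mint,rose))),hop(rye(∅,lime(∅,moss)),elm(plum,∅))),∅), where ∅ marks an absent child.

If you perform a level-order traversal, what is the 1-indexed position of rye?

7

Level-order visits nodes level by level from the root, left to right within each level.
Level 0: poppy
Level 1: cedar
Level 2: fir, hop
Level 3: fig, ivy, rye, elm
Level 4: iris, tulip, reed, lime, plum
Level 5: mint, rose, moss
Full level-order sequence: poppy, cedar, fir, hop, fig, ivy, rye, elm, iris, tulip, reed, lime, plum, mint, rose, moss.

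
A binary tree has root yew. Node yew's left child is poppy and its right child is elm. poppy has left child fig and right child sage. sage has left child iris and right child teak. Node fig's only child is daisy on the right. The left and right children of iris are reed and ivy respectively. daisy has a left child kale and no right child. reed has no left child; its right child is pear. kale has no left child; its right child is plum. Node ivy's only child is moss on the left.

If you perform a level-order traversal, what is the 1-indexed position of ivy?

11

Level-order visits nodes level by level from the root, left to right within each level.
Level 0: yew
Level 1: poppy, elm
Level 2: fig, sage
Level 3: daisy, iris, teak
Level 4: kale, reed, ivy
Level 5: plum, pear, moss
Full level-order sequence: yew, poppy, elm, fig, sage, daisy, iris, teak, kale, reed, ivy, plum, pear, moss.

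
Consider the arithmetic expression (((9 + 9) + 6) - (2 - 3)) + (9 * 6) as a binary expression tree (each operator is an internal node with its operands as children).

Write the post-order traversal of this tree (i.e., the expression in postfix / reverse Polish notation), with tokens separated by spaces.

Post-order on an expression tree gives postfix notation: for each operator, emit left operand, right operand, then the operator.

9 9 + 6 + 2 3 - - 9 6 * +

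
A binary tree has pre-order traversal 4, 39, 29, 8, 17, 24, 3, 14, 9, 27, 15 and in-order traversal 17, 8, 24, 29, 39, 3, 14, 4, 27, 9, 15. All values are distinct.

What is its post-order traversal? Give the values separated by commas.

17, 24, 8, 29, 14, 3, 39, 27, 15, 9, 4

The first element of pre-order is the root; it splits in-order into left and right subtrees.
Root 4: left subtree has 7 nodes {17, 8, 24, 29, 39, 3, 14}, right has 3 {27, 9, 15}.
  Root 39: left subtree has 4 nodes {17, 8, 24, 29}, right has 2 {3, 14}.
    Root 29: left subtree has 3 nodes {17, 8, 24}, right has 0 { }.
      Root 8: left subtree has 1 node {17}, right has 1 {24}.
    Root 3: left subtree has 0 nodes { }, right has 1 {14}.
  Root 9: left subtree has 1 node {27}, right has 1 {15}.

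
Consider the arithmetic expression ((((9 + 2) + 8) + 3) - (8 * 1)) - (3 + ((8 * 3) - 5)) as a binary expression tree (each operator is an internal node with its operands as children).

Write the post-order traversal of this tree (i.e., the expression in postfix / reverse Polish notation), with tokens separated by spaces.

9 2 + 8 + 3 + 8 1 * - 3 8 3 * 5 - + -

Post-order on an expression tree gives postfix notation: for each operator, emit left operand, right operand, then the operator.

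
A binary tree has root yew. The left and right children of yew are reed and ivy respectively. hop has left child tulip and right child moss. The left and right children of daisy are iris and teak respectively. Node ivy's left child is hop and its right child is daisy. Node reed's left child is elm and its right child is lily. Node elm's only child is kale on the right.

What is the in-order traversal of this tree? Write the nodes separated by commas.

In-order visits the left subtree, then the node, then the right subtree.
At yew: go left to reed.
  At reed: go left to elm.
    At elm: no left child.
    Visit elm.
    At elm: go right to kale.
      kale is a leaf — visit kale.
  Visit reed.
  At reed: go right to lily.
    lily is a leaf — visit lily.
Visit yew.
At yew: go right to ivy.
  At ivy: go left to hop.
    At hop: go left to tulip.
      tulip is a leaf — visit tulip.
    Visit hop.
    At hop: go right to moss.
      moss is a leaf — visit moss.
  Visit ivy.
  At ivy: go right to daisy.
    At daisy: go left to iris.
      iris is a leaf — visit iris.
    Visit daisy.
    At daisy: go right to teak.
      teak is a leaf — visit teak.

elm, kale, reed, lily, yew, tulip, hop, moss, ivy, iris, daisy, teak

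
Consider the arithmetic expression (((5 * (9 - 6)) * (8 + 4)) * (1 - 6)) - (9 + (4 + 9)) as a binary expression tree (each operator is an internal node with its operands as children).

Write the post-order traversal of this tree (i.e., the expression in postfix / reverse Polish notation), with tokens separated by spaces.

5 9 6 - * 8 4 + * 1 6 - * 9 4 9 + + -

Post-order on an expression tree gives postfix notation: for each operator, emit left operand, right operand, then the operator.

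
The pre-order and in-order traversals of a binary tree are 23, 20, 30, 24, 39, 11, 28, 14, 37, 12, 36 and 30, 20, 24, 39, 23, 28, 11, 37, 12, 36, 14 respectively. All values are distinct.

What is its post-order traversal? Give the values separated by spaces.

30 39 24 20 28 36 12 37 14 11 23

The first element of pre-order is the root; it splits in-order into left and right subtrees.
Root 23: left subtree has 4 nodes {30, 20, 24, 39}, right has 6 {28, 11, 37, 12, 36, 14}.
  Root 20: left subtree has 1 node {30}, right has 2 {24, 39}.
    Root 24: left subtree has 0 nodes { }, right has 1 {39}.
  Root 11: left subtree has 1 node {28}, right has 4 {37, 12, 36, 14}.
    Root 14: left subtree has 3 nodes {37, 12, 36}, right has 0 { }.
      Root 37: left subtree has 0 nodes { }, right has 2 {12, 36}.
        Root 12: left subtree has 0 nodes { }, right has 1 {36}.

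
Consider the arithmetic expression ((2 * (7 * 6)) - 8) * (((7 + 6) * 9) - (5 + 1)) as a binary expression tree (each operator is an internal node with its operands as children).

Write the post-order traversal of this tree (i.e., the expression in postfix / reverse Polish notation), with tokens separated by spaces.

2 7 6 * * 8 - 7 6 + 9 * 5 1 + - *

Post-order on an expression tree gives postfix notation: for each operator, emit left operand, right operand, then the operator.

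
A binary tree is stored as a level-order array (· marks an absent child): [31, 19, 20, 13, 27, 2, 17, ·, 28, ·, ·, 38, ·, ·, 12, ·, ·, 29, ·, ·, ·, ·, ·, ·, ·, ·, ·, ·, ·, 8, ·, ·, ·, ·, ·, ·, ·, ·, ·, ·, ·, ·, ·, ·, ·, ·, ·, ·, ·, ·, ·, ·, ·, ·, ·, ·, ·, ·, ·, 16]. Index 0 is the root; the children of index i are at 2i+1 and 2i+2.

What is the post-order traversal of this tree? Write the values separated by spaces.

Post-order visits the left subtree, then the right subtree, then the node.
At 31: go left to 19.
  At 19: go left to 13.
    At 13: no left child.
    At 13: go right to 28.
      At 28: go left to 29.
        29 is a leaf — visit 29.
      At 28: no right child.
      Visit 28.
    Visit 13.
  At 19: go right to 27.
    27 is a leaf — visit 27.
  Visit 19.
At 31: go right to 20.
  At 20: go left to 2.
    At 2: go left to 38.
      38 is a leaf — visit 38.
    At 2: no right child.
    Visit 2.
  At 20: go right to 17.
    At 17: no left child.
    At 17: go right to 12.
      At 12: go left to 8.
        At 8: go left to 16.
          16 is a leaf — visit 16.
        At 8: no right child.
        Visit 8.
      At 12: no right child.
      Visit 12.
    Visit 17.
  Visit 20.
Visit 31.

29 28 13 27 19 38 2 16 8 12 17 20 31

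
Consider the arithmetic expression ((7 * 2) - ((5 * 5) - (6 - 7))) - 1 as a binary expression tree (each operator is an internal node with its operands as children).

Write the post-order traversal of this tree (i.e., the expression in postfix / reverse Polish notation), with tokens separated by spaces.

Post-order on an expression tree gives postfix notation: for each operator, emit left operand, right operand, then the operator.

7 2 * 5 5 * 6 7 - - - 1 -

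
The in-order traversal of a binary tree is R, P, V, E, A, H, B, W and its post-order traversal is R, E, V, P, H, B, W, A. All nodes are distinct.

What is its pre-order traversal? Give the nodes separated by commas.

A, P, R, V, E, W, B, H

The last element of post-order is the root; it splits in-order into left and right subtrees.
Root A: left subtree has 4 nodes {R, P, V, E}, right has 3 {H, B, W}.
  Root P: left subtree has 1 node {R}, right has 2 {V, E}.
    Root V: left subtree has 0 nodes { }, right has 1 {E}.
  Root W: left subtree has 2 nodes {H, B}, right has 0 { }.
    Root B: left subtree has 1 node {H}, right has 0 { }.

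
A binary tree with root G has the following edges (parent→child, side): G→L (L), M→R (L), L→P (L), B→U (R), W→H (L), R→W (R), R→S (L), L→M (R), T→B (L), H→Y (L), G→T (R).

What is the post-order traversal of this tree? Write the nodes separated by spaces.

P S Y H W R M L U B T G

Post-order visits the left subtree, then the right subtree, then the node.
At G: go left to L.
  At L: go left to P.
    P is a leaf — visit P.
  At L: go right to M.
    At M: go left to R.
      At R: go left to S.
        S is a leaf — visit S.
      At R: go right to W.
        At W: go left to H.
          At H: go left to Y.
            Y is a leaf — visit Y.
          At H: no right child.
          Visit H.
        At W: no right child.
        Visit W.
      Visit R.
    At M: no right child.
    Visit M.
  Visit L.
At G: go right to T.
  At T: go left to B.
    At B: no left child.
    At B: go right to U.
      U is a leaf — visit U.
    Visit B.
  At T: no right child.
  Visit T.
Visit G.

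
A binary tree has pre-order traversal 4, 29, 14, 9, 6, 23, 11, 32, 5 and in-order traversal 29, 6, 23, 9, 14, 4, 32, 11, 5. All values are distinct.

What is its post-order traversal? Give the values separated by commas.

23, 6, 9, 14, 29, 32, 5, 11, 4

The first element of pre-order is the root; it splits in-order into left and right subtrees.
Root 4: left subtree has 5 nodes {29, 6, 23, 9, 14}, right has 3 {32, 11, 5}.
  Root 29: left subtree has 0 nodes { }, right has 4 {6, 23, 9, 14}.
    Root 14: left subtree has 3 nodes {6, 23, 9}, right has 0 { }.
      Root 9: left subtree has 2 nodes {6, 23}, right has 0 { }.
        Root 6: left subtree has 0 nodes { }, right has 1 {23}.
  Root 11: left subtree has 1 node {32}, right has 1 {5}.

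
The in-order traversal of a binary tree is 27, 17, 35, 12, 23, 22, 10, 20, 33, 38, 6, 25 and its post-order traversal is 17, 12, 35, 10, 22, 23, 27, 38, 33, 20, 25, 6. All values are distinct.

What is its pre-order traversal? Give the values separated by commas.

The last element of post-order is the root; it splits in-order into left and right subtrees.
Root 6: left subtree has 10 nodes {27, 17, 35, 12, 23, 22, 10, 20, 33, 38}, right has 1 {25}.
  Root 20: left subtree has 7 nodes {27, 17, 35, 12, 23, 22, 10}, right has 2 {33, 38}.
    Root 27: left subtree has 0 nodes { }, right has 6 {17, 35, 12, 23, 22, 10}.
      Root 23: left subtree has 3 nodes {17, 35, 12}, right has 2 {22, 10}.
        Root 35: left subtree has 1 node {17}, right has 1 {12}.
        Root 22: left subtree has 0 nodes { }, right has 1 {10}.
    Root 33: left subtree has 0 nodes { }, right has 1 {38}.

6, 20, 27, 23, 35, 17, 12, 22, 10, 33, 38, 25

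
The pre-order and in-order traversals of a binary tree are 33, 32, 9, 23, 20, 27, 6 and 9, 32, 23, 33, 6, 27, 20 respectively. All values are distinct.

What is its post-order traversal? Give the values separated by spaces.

9 23 32 6 27 20 33

The first element of pre-order is the root; it splits in-order into left and right subtrees.
Root 33: left subtree has 3 nodes {9, 32, 23}, right has 3 {6, 27, 20}.
  Root 32: left subtree has 1 node {9}, right has 1 {23}.
  Root 20: left subtree has 2 nodes {6, 27}, right has 0 { }.
    Root 27: left subtree has 1 node {6}, right has 0 { }.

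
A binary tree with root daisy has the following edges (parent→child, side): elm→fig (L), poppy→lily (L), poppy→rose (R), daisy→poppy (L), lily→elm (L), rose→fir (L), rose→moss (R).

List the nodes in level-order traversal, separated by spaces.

daisy poppy lily rose elm fir moss fig

Level-order visits nodes level by level from the root, left to right within each level.
Level 0: daisy
Level 1: poppy
Level 2: lily, rose
Level 3: elm, fir, moss
Level 4: fig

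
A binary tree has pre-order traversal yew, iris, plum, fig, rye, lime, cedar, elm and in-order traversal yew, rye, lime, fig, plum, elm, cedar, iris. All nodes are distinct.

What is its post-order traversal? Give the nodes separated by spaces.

lime rye fig elm cedar plum iris yew

The first element of pre-order is the root; it splits in-order into left and right subtrees.
Root yew: left subtree has 0 nodes { }, right has 7 {rye, lime, fig, plum, elm, cedar, iris}.
  Root iris: left subtree has 6 nodes {rye, lime, fig, plum, elm, cedar}, right has 0 { }.
    Root plum: left subtree has 3 nodes {rye, lime, fig}, right has 2 {elm, cedar}.
      Root fig: left subtree has 2 nodes {rye, lime}, right has 0 { }.
        Root rye: left subtree has 0 nodes { }, right has 1 {lime}.
      Root cedar: left subtree has 1 node {elm}, right has 0 { }.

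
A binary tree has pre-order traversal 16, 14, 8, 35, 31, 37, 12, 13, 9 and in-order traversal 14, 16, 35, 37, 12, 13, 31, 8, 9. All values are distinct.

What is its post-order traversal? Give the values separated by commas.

The first element of pre-order is the root; it splits in-order into left and right subtrees.
Root 16: left subtree has 1 node {14}, right has 7 {35, 37, 12, 13, 31, 8, 9}.
  Root 8: left subtree has 5 nodes {35, 37, 12, 13, 31}, right has 1 {9}.
    Root 35: left subtree has 0 nodes { }, right has 4 {37, 12, 13, 31}.
      Root 31: left subtree has 3 nodes {37, 12, 13}, right has 0 { }.
        Root 37: left subtree has 0 nodes { }, right has 2 {12, 13}.
          Root 12: left subtree has 0 nodes { }, right has 1 {13}.

14, 13, 12, 37, 31, 35, 9, 8, 16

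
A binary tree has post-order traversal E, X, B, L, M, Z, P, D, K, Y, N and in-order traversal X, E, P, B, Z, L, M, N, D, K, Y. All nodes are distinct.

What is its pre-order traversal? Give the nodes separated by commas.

The last element of post-order is the root; it splits in-order into left and right subtrees.
Root N: left subtree has 7 nodes {X, E, P, B, Z, L, M}, right has 3 {D, K, Y}.
  Root P: left subtree has 2 nodes {X, E}, right has 4 {B, Z, L, M}.
    Root X: left subtree has 0 nodes { }, right has 1 {E}.
    Root Z: left subtree has 1 node {B}, right has 2 {L, M}.
      Root M: left subtree has 1 node {L}, right has 0 { }.
  Root Y: left subtree has 2 nodes {D, K}, right has 0 { }.
    Root K: left subtree has 1 node {D}, right has 0 { }.

N, P, X, E, Z, B, M, L, Y, K, D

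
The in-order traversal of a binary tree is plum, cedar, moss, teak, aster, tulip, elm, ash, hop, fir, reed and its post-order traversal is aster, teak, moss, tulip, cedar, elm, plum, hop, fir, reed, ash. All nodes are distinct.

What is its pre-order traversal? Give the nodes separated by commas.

The last element of post-order is the root; it splits in-order into left and right subtrees.
Root ash: left subtree has 7 nodes {plum, cedar, moss, teak, aster, tulip, elm}, right has 3 {hop, fir, reed}.
  Root plum: left subtree has 0 nodes { }, right has 6 {cedar, moss, teak, aster, tulip, elm}.
    Root elm: left subtree has 5 nodes {cedar, moss, teak, aster, tulip}, right has 0 { }.
      Root cedar: left subtree has 0 nodes { }, right has 4 {moss, teak, aster, tulip}.
        Root tulip: left subtree has 3 nodes {moss, teak, aster}, right has 0 { }.
          Root moss: left subtree has 0 nodes { }, right has 2 {teak, aster}.
            Root teak: left subtree has 0 nodes { }, right has 1 {aster}.
  Root reed: left subtree has 2 nodes {hop, fir}, right has 0 { }.
    Root fir: left subtree has 1 node {hop}, right has 0 { }.

ash, plum, elm, cedar, tulip, moss, teak, aster, reed, fir, hop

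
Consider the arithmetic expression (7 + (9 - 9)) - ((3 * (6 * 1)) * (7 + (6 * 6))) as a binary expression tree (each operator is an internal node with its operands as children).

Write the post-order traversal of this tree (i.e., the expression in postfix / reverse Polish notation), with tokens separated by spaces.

7 9 9 - + 3 6 1 * * 7 6 6 * + * -

Post-order on an expression tree gives postfix notation: for each operator, emit left operand, right operand, then the operator.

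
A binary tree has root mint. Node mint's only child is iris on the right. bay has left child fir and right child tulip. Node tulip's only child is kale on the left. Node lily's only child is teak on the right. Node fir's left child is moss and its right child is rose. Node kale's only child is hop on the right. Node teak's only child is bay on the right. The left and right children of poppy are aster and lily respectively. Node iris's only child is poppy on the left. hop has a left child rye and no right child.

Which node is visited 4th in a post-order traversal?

Post-order visits the left subtree, then the right subtree, then the node.
At mint: no left child.
At mint: go right to iris.
  At iris: go left to poppy.
    At poppy: go left to aster.
      aster is a leaf — visit aster.
    At poppy: go right to lily.
      At lily: no left child.
      At lily: go right to teak.
        At teak: no left child.
        At teak: go right to bay.
          At bay: go left to fir.
            At fir: go left to moss.
              moss is a leaf — visit moss.
            At fir: go right to rose.
              rose is a leaf — visit rose.
            Visit fir.
          At bay: go right to tulip.
            At tulip: go left to kale.
              At kale: no left child.
              At kale: go right to hop.
                At hop: go left to rye.
                  rye is a leaf — visit rye.
                At hop: no right child.
                Visit hop.
              Visit kale.
            At tulip: no right child.
            Visit tulip.
          Visit bay.
        Visit teak.
      Visit lily.
    Visit poppy.
  At iris: no right child.
  Visit iris.
Visit mint.
Full post-order sequence: aster, moss, rose, fir, rye, hop, kale, tulip, bay, teak, lily, poppy, iris, mint.

fir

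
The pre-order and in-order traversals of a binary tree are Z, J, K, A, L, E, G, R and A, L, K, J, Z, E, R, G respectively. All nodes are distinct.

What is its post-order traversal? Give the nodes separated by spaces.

The first element of pre-order is the root; it splits in-order into left and right subtrees.
Root Z: left subtree has 4 nodes {A, L, K, J}, right has 3 {E, R, G}.
  Root J: left subtree has 3 nodes {A, L, K}, right has 0 { }.
    Root K: left subtree has 2 nodes {A, L}, right has 0 { }.
      Root A: left subtree has 0 nodes { }, right has 1 {L}.
  Root E: left subtree has 0 nodes { }, right has 2 {R, G}.
    Root G: left subtree has 1 node {R}, right has 0 { }.

L A K J R G E Z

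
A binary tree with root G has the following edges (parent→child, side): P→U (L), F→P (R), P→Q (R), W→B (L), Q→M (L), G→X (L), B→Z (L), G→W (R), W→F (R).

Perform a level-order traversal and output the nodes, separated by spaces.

G X W B F Z P U Q M

Level-order visits nodes level by level from the root, left to right within each level.
Level 0: G
Level 1: X, W
Level 2: B, F
Level 3: Z, P
Level 4: U, Q
Level 5: M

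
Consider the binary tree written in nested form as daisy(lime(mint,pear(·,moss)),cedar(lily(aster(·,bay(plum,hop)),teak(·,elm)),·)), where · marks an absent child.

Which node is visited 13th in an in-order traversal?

In-order visits the left subtree, then the node, then the right subtree.
At daisy: go left to lime.
  At lime: go left to mint.
    mint is a leaf — visit mint.
  Visit lime.
  At lime: go right to pear.
    At pear: no left child.
    Visit pear.
    At pear: go right to moss.
      moss is a leaf — visit moss.
Visit daisy.
At daisy: go right to cedar.
  At cedar: go left to lily.
    At lily: go left to aster.
      At aster: no left child.
      Visit aster.
      At aster: go right to bay.
        At bay: go left to plum.
          plum is a leaf — visit plum.
        Visit bay.
        At bay: go right to hop.
          hop is a leaf — visit hop.
    Visit lily.
    At lily: go right to teak.
      At teak: no left child.
      Visit teak.
      At teak: go right to elm.
        elm is a leaf — visit elm.
  Visit cedar.
  At cedar: no right child.
Full in-order sequence: mint, lime, pear, moss, daisy, aster, plum, bay, hop, lily, teak, elm, cedar.

cedar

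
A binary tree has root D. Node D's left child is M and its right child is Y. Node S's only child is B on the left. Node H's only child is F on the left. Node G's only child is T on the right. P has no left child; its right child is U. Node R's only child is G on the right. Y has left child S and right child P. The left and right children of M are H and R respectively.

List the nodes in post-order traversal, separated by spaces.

F H T G R M B S U P Y D

Post-order visits the left subtree, then the right subtree, then the node.
At D: go left to M.
  At M: go left to H.
    At H: go left to F.
      F is a leaf — visit F.
    At H: no right child.
    Visit H.
  At M: go right to R.
    At R: no left child.
    At R: go right to G.
      At G: no left child.
      At G: go right to T.
        T is a leaf — visit T.
      Visit G.
    Visit R.
  Visit M.
At D: go right to Y.
  At Y: go left to S.
    At S: go left to B.
      B is a leaf — visit B.
    At S: no right child.
    Visit S.
  At Y: go right to P.
    At P: no left child.
    At P: go right to U.
      U is a leaf — visit U.
    Visit P.
  Visit Y.
Visit D.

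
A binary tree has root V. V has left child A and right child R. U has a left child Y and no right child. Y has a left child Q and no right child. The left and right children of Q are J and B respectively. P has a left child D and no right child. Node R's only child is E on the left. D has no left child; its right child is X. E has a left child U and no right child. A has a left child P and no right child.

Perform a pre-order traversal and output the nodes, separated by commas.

Pre-order visits the node, then its left subtree, then its right subtree.
Visit V.
At V: go left to A.
  Visit A.
  At A: go left to P.
    Visit P.
    At P: go left to D.
      Visit D.
      At D: no left child.
      At D: go right to X.
        X is a leaf — visit X.
    At P: no right child.
  At A: no right child.
At V: go right to R.
  Visit R.
  At R: go left to E.
    Visit E.
    At E: go left to U.
      Visit U.
      At U: go left to Y.
        Visit Y.
        At Y: go left to Q.
          Visit Q.
          At Q: go left to J.
            J is a leaf — visit J.
          At Q: go right to B.
            B is a leaf — visit B.
        At Y: no right child.
      At U: no right child.
    At E: no right child.
  At R: no right child.

V, A, P, D, X, R, E, U, Y, Q, J, B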